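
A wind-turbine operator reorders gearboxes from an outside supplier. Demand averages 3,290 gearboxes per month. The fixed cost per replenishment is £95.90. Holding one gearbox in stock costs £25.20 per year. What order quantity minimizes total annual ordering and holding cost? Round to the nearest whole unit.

Q* ≈ 548 gearboxes

Annual demand D = 3,290 × 12 = 39,480.
EOQ = √(2DS / H) = √(2 × 39,480 × 95.9 / 25.2).
= √(7,572,264 / 25.2) = √300,486.6667 ≈ 548.167.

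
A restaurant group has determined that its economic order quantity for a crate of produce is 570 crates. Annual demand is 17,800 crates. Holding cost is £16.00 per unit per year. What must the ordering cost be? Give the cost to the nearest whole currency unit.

Invert the EOQ relation Q*² = 2DS/H.
From Q* = √(2DS/H): S = Q*²H / (2D) = 570² × 16 / (2 × 17,800) = 146.0225.

S ≈ £146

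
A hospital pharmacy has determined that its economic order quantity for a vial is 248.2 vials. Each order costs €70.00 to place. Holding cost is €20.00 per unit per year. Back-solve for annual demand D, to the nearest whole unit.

D ≈ 8,800 vials per year

Invert the EOQ relation Q*² = 2DS/H.
From Q* = √(2DS/H): D = Q*²H / (2S) = 248.2² × 20 / (2 × 70) = 8800.463.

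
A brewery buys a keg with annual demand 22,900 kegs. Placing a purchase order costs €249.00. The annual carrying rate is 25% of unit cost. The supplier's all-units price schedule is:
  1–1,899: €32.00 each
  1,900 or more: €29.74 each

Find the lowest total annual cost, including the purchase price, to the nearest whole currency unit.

TC* ≈ €691,110

Holding cost per unit per year at price C is H = 0.25·C.
For each price level, check whether its EOQ is feasible; otherwise the best quantity at that price is the breakpoint.
EOQ at €32.00 = 1194.0 (feasible in tier 1): TC = 22,900×€32.00 + (22,900/1194.0)×249 + (1194.0/2)×0.25×€32.00 = €742,351.63.
EOQ at €29.74 = 1238.5 < 1900, so use break Q=1900: TC = 22,900×€29.74 + (22,900/1900.0)×249 + (1900.0/2)×0.25×€29.74 = €691,110.36.
Lowest total cost among the candidates is at Q = 1900.0.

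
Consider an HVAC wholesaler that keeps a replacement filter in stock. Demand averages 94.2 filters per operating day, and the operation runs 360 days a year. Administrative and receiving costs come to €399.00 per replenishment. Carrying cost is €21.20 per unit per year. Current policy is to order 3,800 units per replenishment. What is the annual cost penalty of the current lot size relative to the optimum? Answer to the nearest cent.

Annual demand D = 94.2 × 360 = 33,912.
EOQ = √(2DS/H) = √(2 × 33,912 × 399 / 21.2) ≈ 1129.82.
Cost at Q* = (D/Q*)S + (Q*/2)H = √(2DSH) ≈ €23,952.24.
Cost at Q = 3,800: (33,912/3,800)×399 + (3,800/2)×21.2 = €3,560.76 + €40,280.00 = €43,840.76.
Excess = €43,840.76 − €23,952.24 = €19,888.52.

Extra cost ≈ €19,888.52 per year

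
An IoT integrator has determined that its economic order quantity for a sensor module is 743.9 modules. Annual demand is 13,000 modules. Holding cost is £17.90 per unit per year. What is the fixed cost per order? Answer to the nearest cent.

Squaring Q* = √(2DS/H) gives Q*² = 2DS/H.
From Q* = √(2DS/H): S = Q*²H / (2D) = 743.9² × 17.9 / (2 × 13,000) = 380.9858.

S ≈ £380.99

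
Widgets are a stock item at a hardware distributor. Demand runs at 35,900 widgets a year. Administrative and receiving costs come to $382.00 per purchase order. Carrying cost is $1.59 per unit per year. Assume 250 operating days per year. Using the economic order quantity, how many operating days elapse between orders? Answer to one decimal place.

EOQ = √(2DS/H) = √(2 × 35,900 × 382 / 1.59) ≈ 4153.32.
Cycle time = Q*/D × 250 = 4153.32 / 35,900 × 250 ≈ 28.923 days.

T ≈ 28.9 days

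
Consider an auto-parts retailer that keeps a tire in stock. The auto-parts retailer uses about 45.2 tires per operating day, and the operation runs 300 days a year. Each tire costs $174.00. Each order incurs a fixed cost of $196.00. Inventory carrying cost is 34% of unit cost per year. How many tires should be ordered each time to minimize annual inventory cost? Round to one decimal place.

Q* ≈ 299.7 tires

Annual demand D = 45.2 × 300 = 13,560.
Holding cost H = 0.34 × $174.00 = $59.1600 per unit per year.
EOQ = √(2DS / H) = √(2 × 13,560 × 196 / 59.16).
= √(5,315,520 / 59.16) = √89,849.8986 ≈ 299.750.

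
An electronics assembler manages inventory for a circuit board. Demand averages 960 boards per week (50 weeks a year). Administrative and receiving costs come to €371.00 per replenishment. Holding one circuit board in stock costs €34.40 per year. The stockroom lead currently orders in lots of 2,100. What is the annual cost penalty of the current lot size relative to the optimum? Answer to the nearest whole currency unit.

Annual demand D = 960 × 50 = 48,000.
EOQ = √(2DS/H) = √(2 × 48,000 × 371 / 34.4) ≈ 1017.52.
Cost at Q* = (D/Q*)S + (Q*/2)H = √(2DSH) ≈ €35,002.72.
Cost at Q = 2,100: (48,000/2,100)×371 + (2,100/2)×34.4 = €8,480.00 + €36,120.00 = €44,600.00.
Excess = €44,600.00 − €35,002.72 = €9,597.28.

Extra cost ≈ €9,597 per year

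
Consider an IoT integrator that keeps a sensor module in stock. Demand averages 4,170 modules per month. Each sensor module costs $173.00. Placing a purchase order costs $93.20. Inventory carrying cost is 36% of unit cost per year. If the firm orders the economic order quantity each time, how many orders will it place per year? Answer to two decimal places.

Annual demand D = 4,170 × 12 = 50,040.
Holding cost H = 0.36 × $173.00 = $62.2800 per unit per year.
EOQ = √(2DS/H) = √(2 × 50,040 × 93.2 / 62.28) ≈ 387.00.
Orders per year = D / Q* = 50,040 / 387.00 ≈ 129.303.

N ≈ 129.30 orders per year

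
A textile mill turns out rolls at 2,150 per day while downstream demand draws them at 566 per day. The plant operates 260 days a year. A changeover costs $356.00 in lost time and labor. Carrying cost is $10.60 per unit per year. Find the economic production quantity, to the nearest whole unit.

Annual demand D = 566 × 260 = 147,160.
Production build-up factor (1 − d/p) = 1 − 566/2,150 = 0.7367.
Q* = √(2DS / (H(1 − d/p))) = √(2 × 147,160 × 356 / (10.6 × 0.7367)).
= √(104,777,920 / 7.8095) ≈ 3662.888.

Q* ≈ 3,663 rolls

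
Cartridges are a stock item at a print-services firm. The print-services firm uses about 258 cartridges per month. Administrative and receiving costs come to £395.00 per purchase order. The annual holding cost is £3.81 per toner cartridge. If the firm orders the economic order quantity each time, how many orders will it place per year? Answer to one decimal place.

N ≈ 3.9 orders per year

Annual demand D = 258 × 12 = 3,096.
Q* = √(2DS/H) = √(2 × 3,096 × 395 / 3.81) ≈ 801.22.
Orders per year = D / Q* = 3,096 / 801.22 ≈ 3.864.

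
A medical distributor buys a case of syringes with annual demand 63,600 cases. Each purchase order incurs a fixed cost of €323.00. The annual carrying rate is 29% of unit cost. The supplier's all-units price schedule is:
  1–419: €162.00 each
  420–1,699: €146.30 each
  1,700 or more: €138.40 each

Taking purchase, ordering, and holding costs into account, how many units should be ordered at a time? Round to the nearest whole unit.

Holding cost per unit per year at price C is H = 0.29·C.
Candidates are each tier's EOQ (if it falls in that tier) and each price-break quantity.
Tier 1 (€162.00): EOQ = 935.2 exceeds tier's upper bound 419, so this tier is dominated.
EOQ at €146.30 = 984.1 (feasible in tier 2): TC = 63,600×€146.30 + (63,600/984.1)×323 + (984.1/2)×0.29×€146.30 = €9,346,430.91.
EOQ at €138.40 = 1011.8 < 1700, so use break Q=1700: TC = 63,600×€138.40 + (63,600/1700.0)×323 + (1700.0/2)×0.29×€138.40 = €8,848,439.60.
Lowest total cost is €8,848,439.60 at Q = 1700.0.

Q* ≈ 1,700 cases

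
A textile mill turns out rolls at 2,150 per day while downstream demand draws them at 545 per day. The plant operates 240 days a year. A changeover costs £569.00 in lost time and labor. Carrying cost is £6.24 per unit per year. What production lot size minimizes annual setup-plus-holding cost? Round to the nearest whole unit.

Q* ≈ 5,653 rolls

Annual demand D = 545 × 240 = 130,800.
Production build-up factor (1 − d/p) = 1 − 545/2,150 = 0.7465.
Q* = √(2DS / (H(1 − d/p))) = √(2 × 130,800 × 569 / (6.24 × 0.7465)).
= √(148,850,400 / 4.6582) ≈ 5652.810.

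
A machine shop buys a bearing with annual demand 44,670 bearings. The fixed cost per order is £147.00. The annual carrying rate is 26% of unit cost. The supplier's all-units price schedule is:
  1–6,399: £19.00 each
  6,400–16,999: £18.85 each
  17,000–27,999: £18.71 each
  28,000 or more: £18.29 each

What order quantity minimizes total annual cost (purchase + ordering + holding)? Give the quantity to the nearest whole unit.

Holding cost per unit per year at price C is H = 0.26·C.
For each price level, check whether its EOQ is feasible; otherwise the best quantity at that price is the breakpoint.
EOQ at £19.00 = 1630.5 (feasible in tier 1): TC = 44,670×£19.00 + (44,670/1630.5)×147 + (1630.5/2)×0.26×£19.00 = £856,784.62.
EOQ at £18.85 = 1637.0 < 6400, so use break Q=6400: TC = 44,670×£18.85 + (44,670/6400.0)×147 + (6400.0/2)×0.26×£18.85 = £858,738.71.
EOQ at £18.71 = 1643.1 < 17000, so use break Q=17000: TC = 44,670×£18.71 + (44,670/17000.0)×147 + (17000.0/2)×0.26×£18.71 = £877,511.06.
EOQ at £18.29 = 1661.8 < 28000, so use break Q=28000: TC = 44,670×£18.29 + (44,670/28000.0)×147 + (28000.0/2)×0.26×£18.29 = £883,824.42.
Lowest total cost is £856,784.62 at Q = 1630.5.

Q* ≈ 1,630 bearings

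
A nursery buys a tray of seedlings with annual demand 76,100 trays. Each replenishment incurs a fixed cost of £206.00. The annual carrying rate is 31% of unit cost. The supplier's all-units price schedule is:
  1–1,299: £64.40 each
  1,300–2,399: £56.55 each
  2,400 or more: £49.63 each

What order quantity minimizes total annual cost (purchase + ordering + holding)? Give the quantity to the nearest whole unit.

Holding cost per unit per year at price C is H = 0.31·C.
Candidates are each tier's EOQ (if it falls in that tier) and each price-break quantity.
EOQ at £64.40 = 1253.2 (feasible in tier 1): TC = 76,100×£64.40 + (76,100/1253.2)×206 + (1253.2/2)×0.31×£64.40 = £4,925,858.70.
EOQ at £56.55 = 1337.3 (feasible in tier 2): TC = 76,100×£56.55 + (76,100/1337.3)×206 + (1337.3/2)×0.31×£56.55 = £4,326,899.34.
EOQ at £49.63 = 1427.5 < 2400, so use break Q=2400: TC = 76,100×£49.63 + (76,100/2400.0)×206 + (2400.0/2)×0.31×£49.63 = £3,801,837.28.
Lowest total cost is £3,801,837.28 at Q = 2400.0.

Q* ≈ 2,400 trays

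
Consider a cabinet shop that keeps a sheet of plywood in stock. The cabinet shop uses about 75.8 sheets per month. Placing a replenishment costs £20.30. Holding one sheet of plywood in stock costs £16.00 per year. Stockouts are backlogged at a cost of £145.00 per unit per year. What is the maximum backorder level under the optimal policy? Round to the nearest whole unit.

Annual demand D = 75.8 × 12 = 909.6.
With planned backorders, Q* = √(2DS/H) · √((H+B)/B).
√(2DS/H) = √(2 × 909.6 × 20.3 / 16) = 48.043.
√((H+B)/B) = √((16+145)/145) = 1.0537.
Q* ≈ 50.624.
S* = Q* · H/(H+B) = 50.624 × 16/161 ≈ 5.031.

S* ≈ 5 sheets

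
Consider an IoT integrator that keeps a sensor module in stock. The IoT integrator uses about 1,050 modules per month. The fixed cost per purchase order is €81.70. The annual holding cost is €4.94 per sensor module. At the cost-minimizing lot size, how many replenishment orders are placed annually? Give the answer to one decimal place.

Annual demand D = 1,050 × 12 = 12,600.
The optimal lot size = √(2DS/H) = √(2 × 12,600 × 81.7 / 4.94) ≈ 645.58.
Orders per year = D / Q* = 12,600 / 645.58 ≈ 19.517.

N ≈ 19.5 orders per year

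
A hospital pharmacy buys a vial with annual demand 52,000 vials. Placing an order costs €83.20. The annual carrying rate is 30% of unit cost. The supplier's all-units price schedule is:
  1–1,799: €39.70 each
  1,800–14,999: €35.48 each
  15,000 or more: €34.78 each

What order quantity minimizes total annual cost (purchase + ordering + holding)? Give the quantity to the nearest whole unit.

Holding cost per unit per year at price C is H = 0.30·C.
For each price level, check whether its EOQ is feasible; otherwise the best quantity at that price is the breakpoint.
EOQ at €39.70 = 852.4 (feasible in tier 1): TC = 52,000×€39.70 + (52,000/852.4)×83.2 + (852.4/2)×0.30×€39.70 = €2,074,551.59.
EOQ at €35.48 = 901.6 < 1800, so use break Q=1800: TC = 52,000×€35.48 + (52,000/1800.0)×83.2 + (1800.0/2)×0.30×€35.48 = €1,856,943.16.
EOQ at €34.78 = 910.7 < 15000, so use break Q=15000: TC = 52,000×€34.78 + (52,000/15000.0)×83.2 + (15000.0/2)×0.30×€34.78 = €1,887,103.43.
Lowest total cost is €1,856,943.16 at Q = 1800.0.

Q* ≈ 1,800 vials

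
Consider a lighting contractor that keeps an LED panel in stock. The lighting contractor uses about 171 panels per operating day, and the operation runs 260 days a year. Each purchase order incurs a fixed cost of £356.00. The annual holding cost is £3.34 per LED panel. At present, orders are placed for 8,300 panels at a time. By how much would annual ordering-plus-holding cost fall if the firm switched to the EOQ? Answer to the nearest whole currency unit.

Extra cost ≈ £5,485 per year

Annual demand D = 171 × 260 = 44,460.
EOQ = √(2DS/H) = √(2 × 44,460 × 356 / 3.34) ≈ 3078.59.
Cost at Q* = (D/Q*)S + (Q*/2)H = √(2DSH) ≈ £10,282.48.
Cost at Q = 8,300: (44,460/8,300)×356 + (8,300/2)×3.34 = £1,906.96 + £13,861.00 = £15,767.96.
Excess = £15,767.96 − £10,282.48 = £5,485.48.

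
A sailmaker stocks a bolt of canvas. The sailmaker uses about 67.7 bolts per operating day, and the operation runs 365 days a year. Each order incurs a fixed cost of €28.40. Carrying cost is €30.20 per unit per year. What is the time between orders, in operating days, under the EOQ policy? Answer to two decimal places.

Annual demand D = 67.7 × 365 = 24,710.5.
EOQ = √(2DS/H) = √(2 × 24,710.5 × 28.4 / 30.2) ≈ 215.58.
Cycle time = Q*/D × 365 = 215.58 / 24,710.5 × 365 ≈ 3.184 days.

T ≈ 3.18 days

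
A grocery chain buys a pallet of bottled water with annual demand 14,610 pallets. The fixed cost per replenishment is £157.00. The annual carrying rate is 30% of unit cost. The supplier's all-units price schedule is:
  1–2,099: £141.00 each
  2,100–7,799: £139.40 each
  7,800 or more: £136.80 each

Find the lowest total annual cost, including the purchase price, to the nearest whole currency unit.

Holding cost per unit per year at price C is H = 0.30·C.
For each price level, check whether its EOQ is feasible; otherwise the best quantity at that price is the breakpoint.
EOQ at £141.00 = 329.3 (feasible in tier 1): TC = 14,610×£141.00 + (14,610/329.3)×157 + (329.3/2)×0.30×£141.00 = £2,073,940.29.
EOQ at £139.40 = 331.2 < 2100, so use break Q=2100: TC = 14,610×£139.40 + (14,610/2100.0)×157 + (2100.0/2)×0.30×£139.40 = £2,081,637.27.
EOQ at £136.80 = 334.3 < 7800, so use break Q=7800: TC = 14,610×£136.80 + (14,610/7800.0)×157 + (7800.0/2)×0.30×£136.80 = £2,158,998.07.
Lowest total cost among the candidates is at Q = 329.3.

TC* ≈ £2,073,940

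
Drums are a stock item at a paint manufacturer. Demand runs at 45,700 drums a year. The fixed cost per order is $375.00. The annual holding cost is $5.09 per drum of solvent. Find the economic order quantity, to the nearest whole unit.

Q* ≈ 2,595 drums

EOQ = √(2DS / H) = √(2 × 45,700 × 375 / 5.09).
= √(34,275,000 / 5.09) = √6,733,791.7485 ≈ 2594.955.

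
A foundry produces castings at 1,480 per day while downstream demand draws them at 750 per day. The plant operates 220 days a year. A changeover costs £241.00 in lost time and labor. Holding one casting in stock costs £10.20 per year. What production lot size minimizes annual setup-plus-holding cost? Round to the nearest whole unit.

Annual demand D = 750 × 220 = 165,000.
Production build-up factor (1 − d/p) = 1 − 750/1,480 = 0.4932.
Q* = √(2DS / (H(1 − d/p))) = √(2 × 165,000 × 241 / (10.2 × 0.4932)).
= √(79,530,000 / 5.0311) ≈ 3975.894.

Q* ≈ 3,976 castings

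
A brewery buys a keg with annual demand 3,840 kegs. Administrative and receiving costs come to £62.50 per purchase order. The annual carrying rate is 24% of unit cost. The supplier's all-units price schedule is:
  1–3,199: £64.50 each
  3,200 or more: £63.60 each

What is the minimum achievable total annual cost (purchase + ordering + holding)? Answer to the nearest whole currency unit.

TC* ≈ £250,406

Holding cost per unit per year at price C is H = 0.24·C.
For each price level, check whether its EOQ is feasible; otherwise the best quantity at that price is the breakpoint.
EOQ at £64.50 = 176.1 (feasible in tier 1): TC = 3,840×£64.50 + (3,840/176.1)×62.5 + (176.1/2)×0.24×£64.50 = £250,405.88.
EOQ at £63.60 = 177.3 < 3200, so use break Q=3200: TC = 3,840×£63.60 + (3,840/3200.0)×62.5 + (3200.0/2)×0.24×£63.60 = £268,721.40.
Lowest total cost among the candidates is at Q = 176.1.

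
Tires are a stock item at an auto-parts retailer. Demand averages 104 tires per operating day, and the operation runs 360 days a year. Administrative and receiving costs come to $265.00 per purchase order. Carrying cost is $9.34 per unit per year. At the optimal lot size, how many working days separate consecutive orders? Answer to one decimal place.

T ≈ 14.0 days

Annual demand D = 104 × 360 = 37,440.
Q* = √(2DS/H) = √(2 × 37,440 × 265 / 9.34) ≈ 1457.58.
Cycle time = Q*/D × 360 = 1457.58 / 37,440 × 360 ≈ 14.015 days.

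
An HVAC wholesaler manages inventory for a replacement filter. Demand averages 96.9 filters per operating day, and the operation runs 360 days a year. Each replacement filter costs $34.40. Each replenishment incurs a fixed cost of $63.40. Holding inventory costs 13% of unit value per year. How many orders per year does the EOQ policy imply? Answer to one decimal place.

N ≈ 35.1 orders per year

Annual demand D = 96.9 × 360 = 34,884.
Holding cost H = 0.13 × $34.40 = $4.4720 per unit per year.
EOQ = √(2DS/H) = √(2 × 34,884 × 63.4 / 4.472) ≈ 994.54.
Orders per year = D / Q* = 34,884 / 994.54 ≈ 35.076.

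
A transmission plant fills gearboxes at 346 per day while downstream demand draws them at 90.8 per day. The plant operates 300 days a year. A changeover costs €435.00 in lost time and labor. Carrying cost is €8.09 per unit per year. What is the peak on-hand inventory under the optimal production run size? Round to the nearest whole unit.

I_max ≈ 1,470 gearboxes

Annual demand D = 90.8 × 300 = 27,240.
Production build-up factor (1 − d/p) = 1 − 90.8/346 = 0.7376.
Q* = √(2DS / (H(1 − d/p))) = √(2 × 27,240 × 435 / (8.09 × 0.7376)).
= √(23,698,800 / 5.967) ≈ 1992.905.
Maximum inventory = Q*(1 − d/p) = 1992.905 × 0.7376 ≈ 1469.912.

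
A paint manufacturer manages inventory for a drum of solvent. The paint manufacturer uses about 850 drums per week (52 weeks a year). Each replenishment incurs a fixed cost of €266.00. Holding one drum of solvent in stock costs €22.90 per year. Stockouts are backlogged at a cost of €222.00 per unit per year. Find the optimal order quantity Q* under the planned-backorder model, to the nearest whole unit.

Annual demand D = 850 × 52 = 44,200.
With planned backorders, Q* = √(2DS/H) · √((H+B)/B).
√(2DS/H) = √(2 × 44,200 × 266 / 22.9) = 1013.326.
√((H+B)/B) = √((22.9+222)/222) = 1.0503.
Q* ≈ 1064.307.

Q* ≈ 1,064 drums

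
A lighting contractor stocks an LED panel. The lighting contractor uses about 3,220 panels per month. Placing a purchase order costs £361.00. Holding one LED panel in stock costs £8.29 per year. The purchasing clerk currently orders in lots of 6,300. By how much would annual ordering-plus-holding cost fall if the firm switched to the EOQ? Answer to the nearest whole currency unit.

Annual demand D = 3,220 × 12 = 38,640.
EOQ = √(2DS/H) = √(2 × 38,640 × 361 / 8.29) ≈ 1834.47.
Cost at Q* = (D/Q*)S + (Q*/2)H = √(2DSH) ≈ £15,207.73.
Cost at Q = 6,300: (38,640/6,300)×361 + (6,300/2)×8.29 = £2,214.13 + £26,113.50 = £28,327.63.
Excess = £28,327.63 − £15,207.73 = £13,119.90.

Extra cost ≈ £13,120 per year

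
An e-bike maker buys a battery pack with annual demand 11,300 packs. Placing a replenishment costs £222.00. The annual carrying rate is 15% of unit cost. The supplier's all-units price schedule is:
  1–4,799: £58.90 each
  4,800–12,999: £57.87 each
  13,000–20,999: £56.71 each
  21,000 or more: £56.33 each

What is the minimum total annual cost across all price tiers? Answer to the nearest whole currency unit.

Holding cost per unit per year at price C is H = 0.15·C.
For each price level, check whether its EOQ is feasible; otherwise the best quantity at that price is the breakpoint.
EOQ at £58.90 = 753.6 (feasible in tier 1): TC = 11,300×£58.90 + (11,300/753.6)×222 + (753.6/2)×0.15×£58.90 = £672,227.85.
EOQ at £57.87 = 760.3 < 4800, so use break Q=4800: TC = 11,300×£57.87 + (11,300/4800.0)×222 + (4800.0/2)×0.15×£57.87 = £675,286.82.
EOQ at £56.71 = 768.0 < 13000, so use break Q=13000: TC = 11,300×£56.71 + (11,300/13000.0)×222 + (13000.0/2)×0.15×£56.71 = £696,308.22.
EOQ at £56.33 = 770.6 < 21000, so use break Q=21000: TC = 11,300×£56.33 + (11,300/21000.0)×222 + (21000.0/2)×0.15×£56.33 = £725,368.21.
Lowest total cost among the candidates is at Q = 753.6.

TC* ≈ £672,228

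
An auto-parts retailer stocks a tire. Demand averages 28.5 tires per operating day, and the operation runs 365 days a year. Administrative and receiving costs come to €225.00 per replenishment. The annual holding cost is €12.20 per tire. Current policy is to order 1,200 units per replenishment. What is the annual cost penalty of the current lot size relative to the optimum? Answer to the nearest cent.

Extra cost ≈ €1,713.37 per year

Annual demand D = 28.5 × 365 = 10,402.5.
EOQ = √(2DS/H) = √(2 × 10,402.5 × 225 / 12.2) ≈ 619.43.
Cost at Q* = (D/Q*)S + (Q*/2)H = √(2DSH) ≈ €7,557.10.
Cost at Q = 1,200: (10,402.5/1,200)×225 + (1,200/2)×12.2 = €1,950.47 + €7,320.00 = €9,270.47.
Excess = €9,270.47 − €7,557.10 = €1,713.37.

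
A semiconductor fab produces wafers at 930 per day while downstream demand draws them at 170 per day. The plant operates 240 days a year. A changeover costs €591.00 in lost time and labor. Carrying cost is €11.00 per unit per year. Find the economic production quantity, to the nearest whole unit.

Annual demand D = 170 × 240 = 40,800.
Production build-up factor (1 − d/p) = 1 − 170/930 = 0.8172.
Q* = √(2DS / (H(1 − d/p))) = √(2 × 40,800 × 591 / (11 × 0.8172)).
= √(48,225,600 / 8.9892) ≈ 2316.206.

Q* ≈ 2,316 wafers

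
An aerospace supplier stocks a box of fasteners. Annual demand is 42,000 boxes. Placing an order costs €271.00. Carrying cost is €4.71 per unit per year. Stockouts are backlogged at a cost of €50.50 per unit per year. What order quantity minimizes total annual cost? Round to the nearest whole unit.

With planned backorders, Q* = √(2DS/H) · √((H+B)/B).
√(2DS/H) = √(2 × 42,000 × 271 / 4.71) = 2198.436.
√((H+B)/B) = √((4.71+50.5)/50.5) = 1.0456.
Q* ≈ 2298.672.

Q* ≈ 2,299 boxes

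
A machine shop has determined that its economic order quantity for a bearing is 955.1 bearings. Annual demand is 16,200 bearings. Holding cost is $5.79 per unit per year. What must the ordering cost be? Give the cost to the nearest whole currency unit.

S ≈ $163

The basic EOQ model gives Q* = √(2DS/H); rearrange for the unknown.
From Q* = √(2DS/H): S = Q*²H / (2D) = 955.1² × 5.79 / (2 × 16,200) = 163.0164.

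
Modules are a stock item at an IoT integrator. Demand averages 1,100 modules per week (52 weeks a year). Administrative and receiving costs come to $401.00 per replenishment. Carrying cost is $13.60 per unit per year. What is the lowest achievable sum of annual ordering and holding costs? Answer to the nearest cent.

Annual demand D = 1,100 × 52 = 57,200.
The optimal lot size = √(2DS/H) = √(2 × 57,200 × 401 / 13.6) ≈ 1836.60.
At the optimum the two cost components are equal, so total cost = 2·(Q*/2)H = Q*·H.
Minimum total = √(2DSH) = √(2 × 57,200 × 401 × 13.6) ≈ 24977.827.

TC* ≈ $24,977.83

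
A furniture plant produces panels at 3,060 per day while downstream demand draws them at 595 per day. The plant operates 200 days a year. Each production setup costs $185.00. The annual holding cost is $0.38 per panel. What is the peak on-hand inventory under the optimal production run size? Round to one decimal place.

Annual demand D = 595 × 200 = 119,000.
Production build-up factor (1 − d/p) = 1 − 595/3,060 = 0.8056.
Q* = √(2DS / (H(1 − d/p))) = √(2 × 119,000 × 185 / (0.38 × 0.8056)).
= √(44,030,000 / 0.3061) ≈ 11993.192.
Maximum inventory = Q*(1 − d/p) = 11993.192 × 0.8056 ≈ 9661.183.

I_max ≈ 9,661.2 panels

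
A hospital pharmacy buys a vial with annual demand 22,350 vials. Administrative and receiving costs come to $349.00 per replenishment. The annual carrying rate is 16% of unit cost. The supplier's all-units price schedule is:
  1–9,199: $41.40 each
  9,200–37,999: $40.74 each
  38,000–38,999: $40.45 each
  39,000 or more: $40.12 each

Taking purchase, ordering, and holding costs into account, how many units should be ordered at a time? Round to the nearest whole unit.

Q* ≈ 1,535 vials

Holding cost per unit per year at price C is H = 0.16·C.
For each price level, check whether its EOQ is feasible; otherwise the best quantity at that price is the breakpoint.
EOQ at $41.40 = 1534.6 (feasible in tier 1): TC = 22,350×$41.40 + (22,350/1534.6)×349 + (1534.6/2)×0.16×$41.40 = $935,455.45.
EOQ at $40.74 = 1547.0 < 9200, so use break Q=9200: TC = 22,350×$40.74 + (22,350/9200.0)×349 + (9200.0/2)×0.16×$40.74 = $941,371.48.
EOQ at $40.45 = 1552.6 < 38000, so use break Q=38000: TC = 22,350×$40.45 + (22,350/38000.0)×349 + (38000.0/2)×0.16×$40.45 = $1,027,230.77.
EOQ at $40.12 = 1558.9 < 39000, so use break Q=39000: TC = 22,350×$40.12 + (22,350/39000.0)×349 + (39000.0/2)×0.16×$40.12 = $1,022,056.40.
Lowest total cost is $935,455.45 at Q = 1534.6.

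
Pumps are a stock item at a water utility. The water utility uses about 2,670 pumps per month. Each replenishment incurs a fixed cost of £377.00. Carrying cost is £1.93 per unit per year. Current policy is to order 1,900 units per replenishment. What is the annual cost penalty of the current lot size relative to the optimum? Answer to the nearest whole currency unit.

Extra cost ≈ £1,363 per year

Annual demand D = 2,670 × 12 = 32,040.
EOQ = √(2DS/H) = √(2 × 32,040 × 377 / 1.93) ≈ 3537.96.
Cost at Q* = (D/Q*)S + (Q*/2)H = √(2DSH) ≈ £6,828.27.
Cost at Q = 1,900: (32,040/1,900)×377 + (1,900/2)×1.93 = £6,357.41 + £1,833.50 = £8,190.91.
Excess = £8,190.91 − £6,828.27 = £1,362.64.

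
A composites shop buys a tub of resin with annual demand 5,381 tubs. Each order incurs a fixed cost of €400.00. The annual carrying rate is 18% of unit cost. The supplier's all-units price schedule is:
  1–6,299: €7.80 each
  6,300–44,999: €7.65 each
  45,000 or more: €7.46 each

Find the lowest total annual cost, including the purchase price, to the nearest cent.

Holding cost per unit per year at price C is H = 0.18·C.
Evaluate total cost at each tier's feasible EOQ or, if the EOQ is below the tier, at the tier's minimum quantity.
EOQ at €7.80 = 1751.0 (feasible in tier 1): TC = 5,381×€7.80 + (5,381/1751.0)×400 + (1751.0/2)×0.18×€7.80 = €44,430.24.
EOQ at €7.65 = 1768.1 < 6300, so use break Q=6300: TC = 5,381×€7.65 + (5,381/6300.0)×400 + (6300.0/2)×0.18×€7.65 = €45,843.85.
EOQ at €7.46 = 1790.5 < 45000, so use break Q=45000: TC = 5,381×€7.46 + (5,381/45000.0)×400 + (45000.0/2)×0.18×€7.46 = €70,403.09.
Lowest total cost among the candidates is at Q = 1751.0.

TC* ≈ €44,430.24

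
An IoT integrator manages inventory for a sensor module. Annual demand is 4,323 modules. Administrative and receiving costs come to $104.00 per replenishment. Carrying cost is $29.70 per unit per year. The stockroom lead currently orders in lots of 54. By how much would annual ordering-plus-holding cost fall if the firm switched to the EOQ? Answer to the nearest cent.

Extra cost ≈ $3,959.92 per year

EOQ = √(2DS/H) = √(2 × 4,323 × 104 / 29.7) ≈ 174.00.
Cost at Q* = (D/Q*)S + (Q*/2)H = √(2DSH) ≈ $5,167.76.
Cost at Q = 54: (4,323/54)×104 + (54/2)×29.7 = $8,325.78 + $801.90 = $9,127.68.
Excess = $9,127.68 − $5,167.76 = $3,959.92.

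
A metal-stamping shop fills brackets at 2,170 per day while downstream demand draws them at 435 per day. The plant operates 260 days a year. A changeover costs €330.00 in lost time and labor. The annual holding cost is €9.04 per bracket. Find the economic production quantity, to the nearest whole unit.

Annual demand D = 435 × 260 = 113,100.
Production build-up factor (1 − d/p) = 1 − 435/2,170 = 0.7995.
Q* = √(2DS / (H(1 − d/p))) = √(2 × 113,100 × 330 / (9.04 × 0.7995)).
= √(74,646,000 / 7.2278) ≈ 3213.654.

Q* ≈ 3,214 brackets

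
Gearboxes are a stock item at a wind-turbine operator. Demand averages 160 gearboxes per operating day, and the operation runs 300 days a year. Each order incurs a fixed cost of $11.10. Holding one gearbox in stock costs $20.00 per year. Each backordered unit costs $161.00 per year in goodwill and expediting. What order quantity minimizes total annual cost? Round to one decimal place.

Annual demand D = 160 × 300 = 48,000.
With planned backorders, Q* = √(2DS/H) · √((H+B)/B).
√(2DS/H) = √(2 × 48,000 × 11.1 / 20) = 230.825.
√((H+B)/B) = √((20+161)/161) = 1.0603.
Q* ≈ 244.742.

Q* ≈ 244.7 gearboxes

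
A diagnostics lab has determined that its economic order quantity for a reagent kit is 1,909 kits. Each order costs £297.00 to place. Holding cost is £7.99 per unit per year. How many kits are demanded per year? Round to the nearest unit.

The basic EOQ model gives Q* = √(2DS/H); rearrange for the unknown.
From Q* = √(2DS/H): D = Q*²H / (2S) = 1,909² × 7.99 / (2 × 297) = 49019.874.

D ≈ 49,020 kits per year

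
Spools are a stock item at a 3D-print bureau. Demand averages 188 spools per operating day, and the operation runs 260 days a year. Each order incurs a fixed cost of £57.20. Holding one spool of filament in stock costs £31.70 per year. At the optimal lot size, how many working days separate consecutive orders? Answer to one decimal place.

T ≈ 2.2 days

Annual demand D = 188 × 260 = 48,880.
EOQ = √(2DS/H) = √(2 × 48,880 × 57.2 / 31.7) ≈ 420.00.
Cycle time = Q*/D × 260 = 420.00 / 48,880 × 260 ≈ 2.234 days.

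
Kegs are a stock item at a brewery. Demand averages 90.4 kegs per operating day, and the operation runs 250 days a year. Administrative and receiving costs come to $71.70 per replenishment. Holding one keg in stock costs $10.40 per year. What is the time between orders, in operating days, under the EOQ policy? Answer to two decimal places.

T ≈ 6.18 days

Annual demand D = 90.4 × 250 = 22,600.
Q* = √(2DS/H) = √(2 × 22,600 × 71.7 / 10.4) ≈ 558.23.
Cycle time = Q*/D × 250 = 558.23 / 22,600 × 250 ≈ 6.175 days.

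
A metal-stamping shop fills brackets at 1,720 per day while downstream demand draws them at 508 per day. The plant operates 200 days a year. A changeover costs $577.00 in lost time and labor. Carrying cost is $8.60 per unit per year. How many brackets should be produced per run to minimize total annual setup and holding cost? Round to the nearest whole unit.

Q* ≈ 4,399 brackets

Annual demand D = 508 × 200 = 101,600.
Production build-up factor (1 − d/p) = 1 − 508/1,720 = 0.7047.
Q* = √(2DS / (H(1 − d/p))) = √(2 × 101,600 × 577 / (8.6 × 0.7047)).
= √(117,246,400 / 6.06) ≈ 4398.590.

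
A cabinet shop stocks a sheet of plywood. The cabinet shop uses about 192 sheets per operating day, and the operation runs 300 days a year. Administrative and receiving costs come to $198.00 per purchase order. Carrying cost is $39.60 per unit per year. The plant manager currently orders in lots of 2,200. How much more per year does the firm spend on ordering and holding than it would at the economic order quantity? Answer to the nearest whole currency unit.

Extra cost ≈ $18,690 per year

Annual demand D = 192 × 300 = 57,600.
EOQ = √(2DS/H) = √(2 × 57,600 × 198 / 39.6) ≈ 758.95.
Cost at Q* = (D/Q*)S + (Q*/2)H = √(2DSH) ≈ $30,054.29.
Cost at Q = 2,200: (57,600/2,200)×198 + (2,200/2)×39.6 = $5,184.00 + $43,560.00 = $48,744.00.
Excess = $48,744.00 − $30,054.29 = $18,689.71.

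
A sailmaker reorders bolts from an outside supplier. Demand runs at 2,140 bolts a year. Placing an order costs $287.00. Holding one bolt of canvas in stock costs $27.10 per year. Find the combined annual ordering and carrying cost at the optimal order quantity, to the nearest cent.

TC* ≈ $5,769.62

The optimal lot size = √(2DS/H) = √(2 × 2,140 × 287 / 27.1) ≈ 212.90.
At Q*, ordering cost (D/Q*)S equals holding cost (Q*/2)H, each = √(DSH/2).
Minimum total = √(2DSH) = √(2 × 2,140 × 287 × 27.1) ≈ 5769.624.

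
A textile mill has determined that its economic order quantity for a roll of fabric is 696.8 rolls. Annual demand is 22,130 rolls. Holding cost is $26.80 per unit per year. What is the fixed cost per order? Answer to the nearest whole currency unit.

The basic EOQ model gives Q* = √(2DS/H); rearrange for the unknown.
From Q* = √(2DS/H): S = Q*²H / (2D) = 696.8² × 26.8 / (2 × 22,130) = 293.9948.

S ≈ $294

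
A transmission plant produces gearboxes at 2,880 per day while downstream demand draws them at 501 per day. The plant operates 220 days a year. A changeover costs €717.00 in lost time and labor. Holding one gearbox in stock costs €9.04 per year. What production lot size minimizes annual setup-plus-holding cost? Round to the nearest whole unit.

Annual demand D = 501 × 220 = 110,220.
Production build-up factor (1 − d/p) = 1 − 501/2,880 = 0.8260.
Q* = √(2DS / (H(1 − d/p))) = √(2 × 110,220 × 717 / (9.04 × 0.8260)).
= √(158,055,480 / 7.4674) ≈ 4600.654.

Q* ≈ 4,601 gearboxes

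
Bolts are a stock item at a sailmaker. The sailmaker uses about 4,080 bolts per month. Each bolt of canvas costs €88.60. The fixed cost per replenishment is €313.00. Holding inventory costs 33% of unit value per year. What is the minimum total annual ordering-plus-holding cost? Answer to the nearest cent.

TC* ≈ €29,935.17

Annual demand D = 4,080 × 12 = 48,960.
Holding cost H = 0.33 × €88.60 = €29.2380 per unit per year.
EOQ = √(2DS/H) = √(2 × 48,960 × 313 / 29.238) ≈ 1023.84.
At Q*, ordering cost (D/Q*)S equals holding cost (Q*/2)H, each = √(DSH/2).
Minimum total = √(2DSH) = √(2 × 48,960 × 313 × 29.238) ≈ 29935.168.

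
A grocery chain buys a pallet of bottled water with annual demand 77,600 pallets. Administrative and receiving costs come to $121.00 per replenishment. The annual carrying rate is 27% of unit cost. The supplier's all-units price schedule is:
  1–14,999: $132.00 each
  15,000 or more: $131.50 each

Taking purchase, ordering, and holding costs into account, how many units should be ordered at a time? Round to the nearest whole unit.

Q* ≈ 726 pallets

Holding cost per unit per year at price C is H = 0.27·C.
Evaluate total cost at each tier's feasible EOQ or, if the EOQ is below the tier, at the tier's minimum quantity.
EOQ at $132.00 = 725.9 (feasible in tier 1): TC = 77,600×$132.00 + (77,600/725.9)×121 + (725.9/2)×0.27×$132.00 = $10,269,070.65.
EOQ at $131.50 = 727.3 < 15000, so use break Q=15000: TC = 77,600×$131.50 + (77,600/15000.0)×121 + (15000.0/2)×0.27×$131.50 = $10,471,313.47.
Lowest total cost is $10,269,070.65 at Q = 725.9.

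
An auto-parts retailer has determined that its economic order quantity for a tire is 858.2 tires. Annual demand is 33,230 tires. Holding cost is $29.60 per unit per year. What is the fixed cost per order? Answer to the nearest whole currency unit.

S ≈ $328

Squaring Q* = √(2DS/H) gives Q*² = 2DS/H.
From Q* = √(2DS/H): S = Q*²H / (2D) = 858.2² × 29.6 / (2 × 33,230) = 328.0261.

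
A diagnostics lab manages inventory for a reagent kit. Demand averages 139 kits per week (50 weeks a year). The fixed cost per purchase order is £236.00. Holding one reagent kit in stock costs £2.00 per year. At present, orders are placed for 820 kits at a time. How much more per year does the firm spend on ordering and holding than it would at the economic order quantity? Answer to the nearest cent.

Annual demand D = 139 × 50 = 6,950.
EOQ = √(2DS/H) = √(2 × 6,950 × 236 / 2) ≈ 1280.70.
Cost at Q* = (D/Q*)S + (Q*/2)H = √(2DSH) ≈ £2,561.41.
Cost at Q = 820: (6,950/820)×236 + (820/2)×2 = £2,000.24 + £820.00 = £2,820.24.
Excess = £2,820.24 − £2,561.41 = £258.84.

Extra cost ≈ £258.84 per year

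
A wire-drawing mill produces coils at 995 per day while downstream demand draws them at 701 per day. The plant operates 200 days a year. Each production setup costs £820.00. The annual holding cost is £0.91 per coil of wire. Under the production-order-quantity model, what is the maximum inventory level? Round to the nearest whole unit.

Annual demand D = 701 × 200 = 140,200.
Production build-up factor (1 − d/p) = 1 − 701/995 = 0.2955.
Q* = √(2DS / (H(1 − d/p))) = √(2 × 140,200 × 820 / (0.91 × 0.2955)).
= √(229,928,000 / 0.2689) ≈ 29242.406.
Maximum inventory = Q*(1 − d/p) = 29242.406 × 0.2955 ≈ 8640.470.

I_max ≈ 8,640 coils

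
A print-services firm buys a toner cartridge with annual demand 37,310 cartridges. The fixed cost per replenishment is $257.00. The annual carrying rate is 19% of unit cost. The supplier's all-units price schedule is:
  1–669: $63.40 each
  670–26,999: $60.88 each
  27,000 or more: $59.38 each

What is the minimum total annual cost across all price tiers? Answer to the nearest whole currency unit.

TC* ≈ $2,286,327

Holding cost per unit per year at price C is H = 0.19·C.
For each price level, check whether its EOQ is feasible; otherwise the best quantity at that price is the breakpoint.
Tier 1 ($63.40): EOQ = 1261.7 exceeds tier's upper bound 669, so this tier is dominated.
EOQ at $60.88 = 1287.6 (feasible in tier 2): TC = 37,310×$60.88 + (37,310/1287.6)×257 + (1287.6/2)×0.19×$60.88 = $2,286,326.70.
EOQ at $59.38 = 1303.8 < 27000, so use break Q=27000: TC = 37,310×$59.38 + (37,310/27000.0)×257 + (27000.0/2)×0.19×$59.38 = $2,368,132.64.
Lowest total cost among the candidates is at Q = 1287.6.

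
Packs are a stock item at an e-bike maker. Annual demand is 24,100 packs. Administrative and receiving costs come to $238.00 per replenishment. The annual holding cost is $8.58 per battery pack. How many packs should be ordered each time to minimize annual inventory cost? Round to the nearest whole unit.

EOQ = √(2DS / H) = √(2 × 24,100 × 238 / 8.58).
= √(11,471,600 / 8.58) = √1,337,016.317 ≈ 1156.294.

Q* ≈ 1,156 packs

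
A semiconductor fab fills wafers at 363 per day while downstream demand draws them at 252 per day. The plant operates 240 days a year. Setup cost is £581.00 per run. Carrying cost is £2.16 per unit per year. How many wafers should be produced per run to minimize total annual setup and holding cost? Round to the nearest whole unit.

Q* ≈ 10,315 wafers

Annual demand D = 252 × 240 = 60,480.
Production build-up factor (1 − d/p) = 1 − 252/363 = 0.3058.
Q* = √(2DS / (H(1 − d/p))) = √(2 × 60,480 × 581 / (2.16 × 0.3058)).
= √(70,277,760 / 0.6605) ≈ 10315.111.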